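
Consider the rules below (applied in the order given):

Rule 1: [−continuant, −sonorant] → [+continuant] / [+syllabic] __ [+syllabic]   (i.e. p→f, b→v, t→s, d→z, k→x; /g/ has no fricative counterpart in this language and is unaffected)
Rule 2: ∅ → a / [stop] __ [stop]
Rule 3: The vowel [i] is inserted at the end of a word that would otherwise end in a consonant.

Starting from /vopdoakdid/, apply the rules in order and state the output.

Rule 1 (intervocalic spirantization): no segment meets the environment; /vopdoakdid/ is unchanged.
Rule 2 (stop-cluster a-epenthesis): /p/ and /d/ form a stop–stop cluster, so [a] is inserted between them. /k/ and /d/ form a stop–stop cluster, so [a] is inserted between them. /vopdoakdid/ → vopadoakadid.
Rule 3 (final i-epenthesis): the form ends in the consonant /d/, so [i] is inserted word-finally. /vopadoakadid/ → vopadoakadidi.

vopadoakadidi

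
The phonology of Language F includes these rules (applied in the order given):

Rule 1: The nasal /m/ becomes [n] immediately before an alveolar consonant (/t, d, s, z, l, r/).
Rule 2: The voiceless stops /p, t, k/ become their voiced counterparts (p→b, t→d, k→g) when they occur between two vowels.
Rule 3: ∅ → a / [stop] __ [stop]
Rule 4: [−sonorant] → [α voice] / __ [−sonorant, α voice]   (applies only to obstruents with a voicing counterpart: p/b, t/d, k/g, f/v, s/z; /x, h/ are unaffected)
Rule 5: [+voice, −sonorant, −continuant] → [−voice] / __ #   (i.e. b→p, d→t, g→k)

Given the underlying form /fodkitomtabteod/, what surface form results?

Rule 1 (nasal place assimilation): /m/ precedes the alveolar consonant /t/, so it assimilates in place to [n]. /fodkitomtabteod/ → fodkitontabteod.
Rule 2 (intervocalic voicing): /t/ is a voiceless stop between vowels /i/ and /o/, so it voices to [d]. /fodkitontabteod/ → fodkidontabteod.
Rule 3 (stop-cluster a-epenthesis): /d/ and /k/ form a stop–stop cluster, so [a] is inserted between them. /b/ and /t/ form a stop–stop cluster, so [a] is inserted between them. /fodkidontabteod/ → fodakidontabateod.
Rule 4 (regressive voicing assimilation): no segment meets the environment; /fodakidontabateod/ is unchanged.
Rule 5 (final devoicing): /d/ is a voiced stop in word-final position, so it devoices to [t]. /fodakidontabateod/ → fodakidontabateot.

fodakidontabateot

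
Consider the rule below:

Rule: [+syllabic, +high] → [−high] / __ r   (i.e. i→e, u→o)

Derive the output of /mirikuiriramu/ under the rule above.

merikuereramu

/i/ is a high vowel immediately before /r/, so it lowers to [e].
/i/ is a high vowel immediately before /r/, so it lowers to [e].
/i/ is a high vowel immediately before /r/, so it lowers to [e].
The other instances of /i/, /u/ do not occur in the required environment and remain unchanged.
Surface form: [merikuereramu].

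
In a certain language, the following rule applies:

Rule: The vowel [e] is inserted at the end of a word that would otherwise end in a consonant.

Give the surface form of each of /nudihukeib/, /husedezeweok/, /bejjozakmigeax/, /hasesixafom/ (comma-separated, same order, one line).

nudihukeibe, husedezeweoke, bejjozakmigeaxe, hasesixafome

/nudihukeib/: the form ends in the consonant /b/, so [e] is inserted word-finally. → [nudihukeibe].
/husedezeweok/: the form ends in the consonant /k/, so [e] is inserted word-finally. → [husedezeweoke].
/bejjozakmigeax/: the form ends in the consonant /x/, so [e] is inserted word-finally. → [bejjozakmigeaxe].
/hasesixafom/: the form ends in the consonant /m/, so [e] is inserted word-finally. → [hasesixafome].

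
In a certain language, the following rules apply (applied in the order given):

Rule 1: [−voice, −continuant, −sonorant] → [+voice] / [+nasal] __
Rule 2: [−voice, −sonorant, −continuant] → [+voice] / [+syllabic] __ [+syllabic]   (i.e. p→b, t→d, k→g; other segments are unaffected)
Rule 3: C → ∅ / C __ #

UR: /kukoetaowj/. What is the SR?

Rule 1 (post-nasal voicing): no segment meets the environment; /kukoetaowj/ is unchanged.
Rule 2 (intervocalic voicing): /k/ is a voiceless stop between vowels /u/ and /o/, so it voices to [g]. /t/ is a voiceless stop between vowels /e/ and /a/, so it voices to [d]. /kukoetaowj/ → kugoedaowj.
Rule 3 (final cluster simplification): /j/ is the second consonant of a word-final cluster /wj/, so it deletes. /kugoedaowj/ → kugoedaow.

kugoedaow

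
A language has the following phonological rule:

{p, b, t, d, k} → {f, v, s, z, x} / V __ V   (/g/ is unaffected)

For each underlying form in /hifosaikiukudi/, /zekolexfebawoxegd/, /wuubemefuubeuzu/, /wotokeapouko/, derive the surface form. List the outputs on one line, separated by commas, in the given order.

hifosaixiuxuzi, zexolexfevawoxegd, wuuvemefuuveuzu, wosoxeafouxo

/hifosaikiukudi/: /k/ is a stop between vowels /i/ and /i/, so it spirantizes to the fricative [x]. /k/ is a stop between vowels /u/ and /u/, so it spirantizes to the fricative [x]. /d/ is a stop between vowels /u/ and /i/, so it spirantizes to the fricative [z]. → [hifosaixiuxuzi].
/zekolexfebawoxegd/: /k/ is a stop between vowels /e/ and /o/, so it spirantizes to the fricative [x]. /b/ is a stop between vowels /e/ and /a/, so it spirantizes to the fricative [v]. → [zexolexfevawoxegd].
/wuubemefuubeuzu/: /b/ is a stop between vowels /u/ and /e/, so it spirantizes to the fricative [v]. /b/ is a stop between vowels /u/ and /e/, so it spirantizes to the fricative [v]. → [wuuvemefuuveuzu].
/wotokeapouko/: /t/ is a stop between vowels /o/ and /o/, so it spirantizes to the fricative [s]. /k/ is a stop between vowels /o/ and /e/, so it spirantizes to the fricative [x]. /p/ is a stop between vowels /a/ and /o/, so it spirantizes to the fricative [f]. /k/ is a stop between vowels /u/ and /o/, so it spirantizes to the fricative [x]. → [wosoxeafouxo].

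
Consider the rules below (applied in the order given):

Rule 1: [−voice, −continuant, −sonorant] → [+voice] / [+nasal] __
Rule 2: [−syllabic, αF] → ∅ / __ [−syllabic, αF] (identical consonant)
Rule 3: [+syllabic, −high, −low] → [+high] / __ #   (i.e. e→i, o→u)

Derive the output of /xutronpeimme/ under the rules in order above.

Rule 1 (post-nasal voicing): /p/ is a voiceless stop immediately after the nasal /n/, so it voices to [b]. /xutronpeimme/ → xutronbeimme.
Rule 2 (degemination): /mm/ is a geminate; the first /m/ deletes. /xutronbeimme/ → xutronbeime.
Rule 3 (final vowel raising): /e/ is a mid vowel in word-final position, so it raises to [i]. /xutronbeime/ → xutronbeimi.

xutronbeimi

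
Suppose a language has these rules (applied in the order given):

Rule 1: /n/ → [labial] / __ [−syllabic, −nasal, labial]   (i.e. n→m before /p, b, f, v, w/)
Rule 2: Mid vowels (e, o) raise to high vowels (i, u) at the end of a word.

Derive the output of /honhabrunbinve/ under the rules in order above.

honhabrumbimvi

Rule 1 (nasal place assimilation): /n/ precedes the labial consonant /b/, so it assimilates in place to [m]. /n/ precedes the labial consonant /v/, so it assimilates in place to [m]. /honhabrunbinve/ → honhabrumbimve.
Rule 2 (final vowel raising): /e/ is a mid vowel in word-final position, so it raises to [i]. /honhabrumbimve/ → honhabrumbimvi.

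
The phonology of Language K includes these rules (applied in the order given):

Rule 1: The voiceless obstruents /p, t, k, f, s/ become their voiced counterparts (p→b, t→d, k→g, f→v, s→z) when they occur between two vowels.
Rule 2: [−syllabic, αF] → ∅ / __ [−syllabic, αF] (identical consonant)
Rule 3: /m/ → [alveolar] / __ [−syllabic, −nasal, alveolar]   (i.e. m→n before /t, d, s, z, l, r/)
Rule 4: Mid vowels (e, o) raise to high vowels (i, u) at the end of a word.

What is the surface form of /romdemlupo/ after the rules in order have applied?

Rule 1 (intervocalic voicing): /p/ is a voiceless obstruent between vowels /u/ and /o/, so it voices to [b]. /romdemlupo/ → romdemlubo.
Rule 2 (degemination): no segment meets the environment; /romdemlubo/ is unchanged.
Rule 3 (nasal place assimilation): /m/ precedes the alveolar consonant /d/, so it assimilates in place to [n]. /m/ precedes the alveolar consonant /l/, so it assimilates in place to [n]. /romdemlubo/ → rondenlubo.
Rule 4 (final vowel raising): /o/ is a mid vowel in word-final position, so it raises to [u]. /rondenlubo/ → rondenlubu.

rondenlubu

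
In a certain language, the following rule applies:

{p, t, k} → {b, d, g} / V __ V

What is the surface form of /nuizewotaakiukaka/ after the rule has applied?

/t/ is a voiceless stop between vowels /o/ and /a/, so it voices to [d].
/k/ is a voiceless stop between vowels /a/ and /i/, so it voices to [g].
/k/ is a voiceless stop between vowels /u/ and /a/, so it voices to [g].
/k/ is a voiceless stop between vowels /a/ and /a/, so it voices to [g].
Surface form: [nuizewodaagiugaga].

nuizewodaagiugaga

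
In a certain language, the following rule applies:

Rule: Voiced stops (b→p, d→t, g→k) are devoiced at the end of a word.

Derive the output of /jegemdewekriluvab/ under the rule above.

jegemdewekriluvap

Scanning /jegemdewekriluvab/: /g/ at position 3 is not in the conditioning environment; /d/ at position 6 is not in the conditioning environment; /b/ is a voiced stop in word-final position, so it devoices to [p].
Result: [jegemdewekriluvap].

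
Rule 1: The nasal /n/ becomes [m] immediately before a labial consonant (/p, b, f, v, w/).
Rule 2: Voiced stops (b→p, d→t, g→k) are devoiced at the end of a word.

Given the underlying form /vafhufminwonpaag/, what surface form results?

vafhufmimwompaak

Rule 1 (nasal place assimilation): /n/ precedes the labial consonant /w/, so it assimilates in place to [m]. /n/ precedes the labial consonant /p/, so it assimilates in place to [m]. /vafhufminwonpaag/ → vafhufmimwompaag.
Rule 2 (final devoicing): /g/ is a voiced stop in word-final position, so it devoices to [k]. /vafhufmimwompaag/ → vafhufmimwompaak.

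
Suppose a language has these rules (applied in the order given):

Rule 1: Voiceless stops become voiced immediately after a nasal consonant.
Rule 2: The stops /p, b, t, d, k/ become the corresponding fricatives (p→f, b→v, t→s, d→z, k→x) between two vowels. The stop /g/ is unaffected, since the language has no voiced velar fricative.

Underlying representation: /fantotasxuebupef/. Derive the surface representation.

Rule 1 (post-nasal voicing): /t/ is a voiceless stop immediately after the nasal /n/, so it voices to [d]. /fantotasxuebupef/ → fandotasxuebupef.
Rule 2 (intervocalic spirantization): /t/ is a stop between vowels /o/ and /a/, so it spirantizes to the fricative [s]. /b/ is a stop between vowels /e/ and /u/, so it spirantizes to the fricative [v]. /p/ is a stop between vowels /u/ and /e/, so it spirantizes to the fricative [f]. /fandotasxuebupef/ → fandosasxuevufef.

fandosasxuevufef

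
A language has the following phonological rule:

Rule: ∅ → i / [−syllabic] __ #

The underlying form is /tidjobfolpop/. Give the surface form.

the form ends in the consonant /p/, so [i] is inserted word-finally.
Surface form: [tidjobfolpopi].

tidjobfolpopi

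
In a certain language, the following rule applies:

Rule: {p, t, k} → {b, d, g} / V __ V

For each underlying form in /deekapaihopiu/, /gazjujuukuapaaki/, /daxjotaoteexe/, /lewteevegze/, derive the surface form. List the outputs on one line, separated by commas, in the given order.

/deekapaihopiu/: /k/ is a voiceless stop between vowels /e/ and /a/, so it voices to [g]. /p/ is a voiceless stop between vowels /a/ and /a/, so it voices to [b]. /p/ is a voiceless stop between vowels /o/ and /i/, so it voices to [b]. → [deegabaihobiu].
/gazjujuukuapaaki/: /k/ is a voiceless stop between vowels /u/ and /u/, so it voices to [g]. /p/ is a voiceless stop between vowels /a/ and /a/, so it voices to [b]. /k/ is a voiceless stop between vowels /a/ and /i/, so it voices to [g]. → [gazjujuuguabaagi].
/daxjotaoteexe/: /t/ is a voiceless stop between vowels /o/ and /a/, so it voices to [d]. /t/ is a voiceless stop between vowels /o/ and /e/, so it voices to [d]. → [daxjodaodeexe].
/lewteevegze/: the rule's environment is not met; surfaces unchanged as [lewteevegze].

deegabaihobiu, gazjujuuguabaagi, daxjodaodeexe, lewteevegze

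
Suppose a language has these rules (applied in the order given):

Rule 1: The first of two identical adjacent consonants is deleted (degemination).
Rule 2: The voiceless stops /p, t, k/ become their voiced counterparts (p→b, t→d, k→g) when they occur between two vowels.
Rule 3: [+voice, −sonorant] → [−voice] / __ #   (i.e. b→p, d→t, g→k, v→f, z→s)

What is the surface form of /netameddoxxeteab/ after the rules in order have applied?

nedamedoxedeap

Rule 1 (degemination): /dd/ is a geminate; the first /d/ deletes. /xx/ is a geminate; the first /x/ deletes. /netameddoxxeteab/ → netamedoxeteab.
Rule 2 (intervocalic voicing): /t/ is a voiceless stop between vowels /e/ and /a/, so it voices to [d]. /t/ is a voiceless stop between vowels /e/ and /e/, so it voices to [d]. /netamedoxeteab/ → nedamedoxedeab.
Rule 3 (final devoicing): /b/ is a voiced obstruent in word-final position, so it devoices to [p]. /nedamedoxedeab/ → nedamedoxedeap.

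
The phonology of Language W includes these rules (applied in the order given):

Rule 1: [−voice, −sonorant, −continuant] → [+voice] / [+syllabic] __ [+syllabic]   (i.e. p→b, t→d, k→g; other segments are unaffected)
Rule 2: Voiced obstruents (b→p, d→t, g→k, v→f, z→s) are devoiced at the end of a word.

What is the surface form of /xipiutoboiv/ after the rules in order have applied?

xibiudoboif

Rule 1 (intervocalic voicing): /p/ is a voiceless stop between vowels /i/ and /i/, so it voices to [b]. /t/ is a voiceless stop between vowels /u/ and /o/, so it voices to [d]. /xipiutoboiv/ → xibiudoboiv.
Rule 2 (final devoicing): /v/ is a voiced obstruent in word-final position, so it devoices to [f]. /xibiudoboiv/ → xibiudoboif.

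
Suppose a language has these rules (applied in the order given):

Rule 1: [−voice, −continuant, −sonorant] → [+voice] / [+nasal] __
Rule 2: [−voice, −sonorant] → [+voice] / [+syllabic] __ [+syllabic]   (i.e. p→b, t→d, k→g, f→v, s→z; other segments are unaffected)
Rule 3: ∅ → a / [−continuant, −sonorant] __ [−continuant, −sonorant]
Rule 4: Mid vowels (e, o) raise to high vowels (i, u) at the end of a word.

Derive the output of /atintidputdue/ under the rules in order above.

Rule 1 (post-nasal voicing): /t/ is a voiceless stop immediately after the nasal /n/, so it voices to [d]. /atintidputdue/ → atindidputdue.
Rule 2 (intervocalic voicing): /t/ is a voiceless obstruent between vowels /a/ and /i/, so it voices to [d]. /atindidputdue/ → adindidputdue.
Rule 3 (stop-cluster a-epenthesis): /d/ and /p/ form a stop–stop cluster, so [a] is inserted between them. /t/ and /d/ form a stop–stop cluster, so [a] is inserted between them. /adindidputdue/ → adindidaputadue.
Rule 4 (final vowel raising): /e/ is a mid vowel in word-final position, so it raises to [i]. /adindidaputadue/ → adindidaputadui.

adindidaputadui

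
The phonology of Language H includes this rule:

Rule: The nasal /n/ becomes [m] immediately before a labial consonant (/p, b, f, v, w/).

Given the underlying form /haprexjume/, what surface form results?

No segment of /haprexjume/ meets the structural description of the rule, so the form surfaces unchanged.

haprexjume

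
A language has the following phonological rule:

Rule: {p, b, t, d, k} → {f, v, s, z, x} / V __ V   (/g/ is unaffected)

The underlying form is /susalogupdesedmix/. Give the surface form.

susalogupdesedmix

No segment of /susalogupdesedmix/ meets the structural description of the rule, so the form surfaces unchanged.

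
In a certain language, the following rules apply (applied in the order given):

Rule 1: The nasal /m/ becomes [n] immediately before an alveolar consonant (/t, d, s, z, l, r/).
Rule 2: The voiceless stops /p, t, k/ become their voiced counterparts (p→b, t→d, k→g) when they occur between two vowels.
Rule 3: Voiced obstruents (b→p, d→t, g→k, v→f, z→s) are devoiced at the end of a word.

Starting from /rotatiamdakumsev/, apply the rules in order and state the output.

rodadiandagunsef

Rule 1 (nasal place assimilation): /m/ precedes the alveolar consonant /d/, so it assimilates in place to [n]. /m/ precedes the alveolar consonant /s/, so it assimilates in place to [n]. /rotatiamdakumsev/ → rotatiandakunsev.
Rule 2 (intervocalic voicing): /t/ is a voiceless stop between vowels /o/ and /a/, so it voices to [d]. /t/ is a voiceless stop between vowels /a/ and /i/, so it voices to [d]. /k/ is a voiceless stop between vowels /a/ and /u/, so it voices to [g]. /rotatiandakunsev/ → rodadiandagunsev.
Rule 3 (final devoicing): /v/ is a voiced obstruent in word-final position, so it devoices to [f]. /rodadiandagunsev/ → rodadiandagunsef.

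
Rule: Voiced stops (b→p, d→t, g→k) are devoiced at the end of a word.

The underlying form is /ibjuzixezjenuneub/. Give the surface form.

ibjuzixezjenuneup

Scanning /ibjuzixezjenuneub/: /b/ at position 2 is not in the conditioning environment; /b/ is a voiced stop in word-final position, so it devoices to [p].
Result: [ibjuzixezjenuneup].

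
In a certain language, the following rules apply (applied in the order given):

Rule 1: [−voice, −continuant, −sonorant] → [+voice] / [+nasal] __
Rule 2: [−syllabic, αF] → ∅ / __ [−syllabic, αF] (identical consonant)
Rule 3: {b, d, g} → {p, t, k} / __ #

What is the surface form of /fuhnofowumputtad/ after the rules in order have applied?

Rule 1 (post-nasal voicing): /p/ is a voiceless stop immediately after the nasal /m/, so it voices to [b]. /fuhnofowumputtad/ → fuhnofowumbuttad.
Rule 2 (degemination): /tt/ is a geminate; the first /t/ deletes. /fuhnofowumbuttad/ → fuhnofowumbutad.
Rule 3 (final devoicing): /d/ is a voiced stop in word-final position, so it devoices to [t]. /fuhnofowumbutad/ → fuhnofowumbutat.

fuhnofowumbutat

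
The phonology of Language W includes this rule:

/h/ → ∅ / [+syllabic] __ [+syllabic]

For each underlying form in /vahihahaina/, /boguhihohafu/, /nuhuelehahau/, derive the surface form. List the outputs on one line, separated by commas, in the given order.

/vahihahaina/: /h/ occurs between vowels /a/ and /i/, so it deletes. /h/ occurs between vowels /i/ and /a/, so it deletes. /h/ occurs between vowels /a/ and /a/, so it deletes. → [vaiaaina].
/boguhihohafu/: /h/ occurs between vowels /u/ and /i/, so it deletes. /h/ occurs between vowels /i/ and /o/, so it deletes. /h/ occurs between vowels /o/ and /a/, so it deletes. → [boguioafu].
/nuhuelehahau/: /h/ occurs between vowels /u/ and /u/, so it deletes. /h/ occurs between vowels /e/ and /a/, so it deletes. /h/ occurs between vowels /a/ and /a/, so it deletes. → [nuueleaau].

vaiaaina, boguioafu, nuueleaau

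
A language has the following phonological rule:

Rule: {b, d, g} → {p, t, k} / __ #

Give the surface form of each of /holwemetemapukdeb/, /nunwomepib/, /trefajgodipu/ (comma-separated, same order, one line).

holwemetemapukdep, nunwomepip, trefajgodipu

/holwemetemapukdeb/: /b/ is a voiced stop in word-final position, so it devoices to [p]. → [holwemetemapukdep].
/nunwomepib/: /b/ is a voiced stop in word-final position, so it devoices to [p]. → [nunwomepip].
/trefajgodipu/: the rule's environment is not met; surfaces unchanged as [trefajgodipu].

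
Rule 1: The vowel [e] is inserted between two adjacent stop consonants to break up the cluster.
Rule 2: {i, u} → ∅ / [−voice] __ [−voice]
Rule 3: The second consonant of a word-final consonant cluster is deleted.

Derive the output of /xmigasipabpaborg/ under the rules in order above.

xmigaspabepabor

Rule 1 (stop-cluster e-epenthesis): /b/ and /p/ form a stop–stop cluster, so [e] is inserted between them. /xmigasipabpaborg/ → xmigasipabepaborg.
Rule 2 (high vowel syncope): /i/ is a high vowel flanked by voiceless consonants /s/ and /p/, so it deletes. /xmigasipabepaborg/ → xmigaspabepaborg.
Rule 3 (final cluster simplification): /g/ is the second consonant of a word-final cluster /rg/, so it deletes. /xmigaspabepaborg/ → xmigaspabepabor.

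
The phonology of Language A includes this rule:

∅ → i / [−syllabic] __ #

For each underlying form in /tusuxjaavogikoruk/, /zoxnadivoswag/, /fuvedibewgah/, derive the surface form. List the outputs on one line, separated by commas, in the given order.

tusuxjaavogikoruki, zoxnadivoswagi, fuvedibewgahi

/tusuxjaavogikoruk/: the form ends in the consonant /k/, so [i] is inserted word-finally. → [tusuxjaavogikoruki].
/zoxnadivoswag/: the form ends in the consonant /g/, so [i] is inserted word-finally. → [zoxnadivoswagi].
/fuvedibewgah/: the form ends in the consonant /h/, so [i] is inserted word-finally. → [fuvedibewgahi].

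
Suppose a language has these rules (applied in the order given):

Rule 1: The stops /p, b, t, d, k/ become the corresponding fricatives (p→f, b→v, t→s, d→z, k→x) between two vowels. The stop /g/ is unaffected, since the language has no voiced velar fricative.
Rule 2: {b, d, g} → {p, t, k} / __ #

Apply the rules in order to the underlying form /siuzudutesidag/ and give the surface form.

siuzuzusesizak

Rule 1 (intervocalic spirantization): /d/ is a stop between vowels /u/ and /u/, so it spirantizes to the fricative [z]. /t/ is a stop between vowels /u/ and /e/, so it spirantizes to the fricative [s]. /d/ is a stop between vowels /i/ and /a/, so it spirantizes to the fricative [z]. /siuzudutesidag/ → siuzuzusesizag.
Rule 2 (final devoicing): /g/ is a voiced stop in word-final position, so it devoices to [k]. /siuzuzusesizag/ → siuzuzusesizak.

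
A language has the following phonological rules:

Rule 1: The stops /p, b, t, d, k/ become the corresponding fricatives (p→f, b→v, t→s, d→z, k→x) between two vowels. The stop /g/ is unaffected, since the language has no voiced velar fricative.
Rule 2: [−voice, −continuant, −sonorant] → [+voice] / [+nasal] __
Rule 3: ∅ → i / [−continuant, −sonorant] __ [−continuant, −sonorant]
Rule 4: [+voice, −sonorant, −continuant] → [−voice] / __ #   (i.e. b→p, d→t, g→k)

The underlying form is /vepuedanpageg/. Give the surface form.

Rule 1 (intervocalic spirantization): /p/ is a stop between vowels /e/ and /u/, so it spirantizes to the fricative [f]. /d/ is a stop between vowels /e/ and /a/, so it spirantizes to the fricative [z]. /vepuedanpageg/ → vefuezanpageg.
Rule 2 (post-nasal voicing): /p/ is a voiceless stop immediately after the nasal /n/, so it voices to [b]. /vefuezanpageg/ → vefuezanbageg.
Rule 3 (stop-cluster i-epenthesis): no segment meets the environment; /vefuezanbageg/ is unchanged.
Rule 4 (final devoicing): /g/ is a voiced stop in word-final position, so it devoices to [k]. /vefuezanbageg/ → vefuezanbagek.

vefuezanbagek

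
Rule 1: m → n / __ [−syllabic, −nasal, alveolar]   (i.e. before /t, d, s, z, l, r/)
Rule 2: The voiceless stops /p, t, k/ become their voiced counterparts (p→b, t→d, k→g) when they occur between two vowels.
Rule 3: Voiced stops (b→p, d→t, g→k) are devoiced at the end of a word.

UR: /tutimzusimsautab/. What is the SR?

Rule 1 (nasal place assimilation): /m/ precedes the alveolar consonant /z/, so it assimilates in place to [n]. /m/ precedes the alveolar consonant /s/, so it assimilates in place to [n]. /tutimzusimsautab/ → tutinzusinsautab.
Rule 2 (intervocalic voicing): /t/ is a voiceless stop between vowels /u/ and /i/, so it voices to [d]. /t/ is a voiceless stop between vowels /u/ and /a/, so it voices to [d]. /tutinzusinsautab/ → tudinzusinsaudab.
Rule 3 (final devoicing): /b/ is a voiced stop in word-final position, so it devoices to [p]. /tudinzusinsaudab/ → tudinzusinsaudap.

tudinzusinsaudap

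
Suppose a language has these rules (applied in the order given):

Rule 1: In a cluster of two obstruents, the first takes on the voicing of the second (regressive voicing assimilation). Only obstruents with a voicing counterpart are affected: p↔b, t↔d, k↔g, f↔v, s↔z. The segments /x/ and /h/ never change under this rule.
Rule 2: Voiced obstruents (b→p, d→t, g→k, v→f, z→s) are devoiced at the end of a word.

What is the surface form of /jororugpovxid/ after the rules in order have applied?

jororukpofxit

Rule 1 (regressive voicing assimilation): /g/ precedes the voiceless obstruent /p/, so it devoices to [k] by assimilation. /v/ precedes the voiceless obstruent /x/, so it devoices to [f] by assimilation. /jororugpovxid/ → jororukpofxid.
Rule 2 (final devoicing): /d/ is a voiced obstruent in word-final position, so it devoices to [t]. /jororukpofxid/ → jororukpofxit.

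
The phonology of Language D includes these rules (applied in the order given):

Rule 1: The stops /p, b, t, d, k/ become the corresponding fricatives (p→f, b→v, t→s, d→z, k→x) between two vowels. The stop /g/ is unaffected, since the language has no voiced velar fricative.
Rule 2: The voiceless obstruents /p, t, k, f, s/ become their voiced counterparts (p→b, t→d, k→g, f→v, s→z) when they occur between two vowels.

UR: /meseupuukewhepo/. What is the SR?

mezeuvuuxewhevo

Rule 1 (intervocalic spirantization): /p/ is a stop between vowels /u/ and /u/, so it spirantizes to the fricative [f]. /k/ is a stop between vowels /u/ and /e/, so it spirantizes to the fricative [x]. /p/ is a stop between vowels /e/ and /o/, so it spirantizes to the fricative [f]. /meseupuukewhepo/ → meseufuuxewhefo.
Rule 2 (intervocalic voicing): /s/ is a voiceless obstruent between vowels /e/ and /e/, so it voices to [z]. /f/ is a voiceless obstruent between vowels /u/ and /u/, so it voices to [v]. /f/ is a voiceless obstruent between vowels /e/ and /o/, so it voices to [v]. /meseufuuxewhefo/ → mezeuvuuxewhevo.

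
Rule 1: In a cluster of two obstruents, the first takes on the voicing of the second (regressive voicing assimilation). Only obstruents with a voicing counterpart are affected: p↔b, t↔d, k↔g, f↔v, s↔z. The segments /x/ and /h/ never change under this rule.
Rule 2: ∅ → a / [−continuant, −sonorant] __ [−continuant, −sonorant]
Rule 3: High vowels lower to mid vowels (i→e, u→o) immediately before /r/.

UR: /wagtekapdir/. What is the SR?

Rule 1 (regressive voicing assimilation): /g/ precedes the voiceless obstruent /t/, so it devoices to [k] by assimilation. /p/ precedes the voiced obstruent /d/, so it voices to [b] by assimilation. /wagtekapdir/ → waktekabdir.
Rule 2 (stop-cluster a-epenthesis): /k/ and /t/ form a stop–stop cluster, so [a] is inserted between them. /b/ and /d/ form a stop–stop cluster, so [a] is inserted between them. /waktekabdir/ → wakatekabadir.
Rule 3 (pre-rhotic lowering): /i/ is a high vowel immediately before /r/, so it lowers to [e]. /wakatekabadir/ → wakatekabader.

wakatekabader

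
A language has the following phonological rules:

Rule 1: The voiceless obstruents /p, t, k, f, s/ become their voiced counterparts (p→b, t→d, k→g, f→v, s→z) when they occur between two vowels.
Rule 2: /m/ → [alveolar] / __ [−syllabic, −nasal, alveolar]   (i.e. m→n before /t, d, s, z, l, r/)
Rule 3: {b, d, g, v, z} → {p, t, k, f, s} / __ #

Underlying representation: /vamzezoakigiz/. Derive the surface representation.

vanzezoagigis

Rule 1 (intervocalic voicing): /k/ is a voiceless obstruent between vowels /a/ and /i/, so it voices to [g]. /vamzezoakigiz/ → vamzezoagigiz.
Rule 2 (nasal place assimilation): /m/ precedes the alveolar consonant /z/, so it assimilates in place to [n]. /vamzezoagigiz/ → vanzezoagigiz.
Rule 3 (final devoicing): /z/ is a voiced obstruent in word-final position, so it devoices to [s]. /vanzezoagigiz/ → vanzezoagigis.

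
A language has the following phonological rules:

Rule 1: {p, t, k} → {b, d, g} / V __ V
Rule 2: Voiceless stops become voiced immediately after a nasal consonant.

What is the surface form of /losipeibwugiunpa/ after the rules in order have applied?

Rule 1 (intervocalic voicing): /p/ is a voiceless stop between vowels /i/ and /e/, so it voices to [b]. /losipeibwugiunpa/ → losibeibwugiunpa.
Rule 2 (post-nasal voicing): /p/ is a voiceless stop immediately after the nasal /n/, so it voices to [b]. /losibeibwugiunpa/ → losibeibwugiunba.

losibeibwugiunba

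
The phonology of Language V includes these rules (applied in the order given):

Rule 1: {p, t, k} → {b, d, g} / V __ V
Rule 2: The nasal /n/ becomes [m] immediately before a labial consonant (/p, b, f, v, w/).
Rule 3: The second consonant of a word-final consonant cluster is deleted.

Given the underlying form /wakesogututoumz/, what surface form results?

wagesogududoum

Rule 1 (intervocalic voicing): /k/ is a voiceless stop between vowels /a/ and /e/, so it voices to [g]. /t/ is a voiceless stop between vowels /u/ and /u/, so it voices to [d]. /t/ is a voiceless stop between vowels /u/ and /o/, so it voices to [d]. /wakesogututoumz/ → wagesogududoumz.
Rule 2 (nasal place assimilation): no segment meets the environment; /wagesogududoumz/ is unchanged.
Rule 3 (final cluster simplification): /z/ is the second consonant of a word-final cluster /mz/, so it deletes. /wagesogududoumz/ → wagesogududoum.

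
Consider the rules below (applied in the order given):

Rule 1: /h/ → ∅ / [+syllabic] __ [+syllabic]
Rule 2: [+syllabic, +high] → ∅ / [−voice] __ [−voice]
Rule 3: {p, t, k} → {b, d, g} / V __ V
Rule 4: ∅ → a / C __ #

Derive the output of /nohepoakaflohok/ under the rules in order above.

noeboagaflooka

Rule 1 (intervocalic h-deletion): /h/ occurs between vowels /o/ and /e/, so it deletes. /h/ occurs between vowels /o/ and /o/, so it deletes. /nohepoakaflohok/ → noepoakaflook.
Rule 2 (high vowel syncope): no segment meets the environment; /noepoakaflook/ is unchanged.
Rule 3 (intervocalic voicing): /p/ is a voiceless stop between vowels /e/ and /o/, so it voices to [b]. /k/ is a voiceless stop between vowels /a/ and /a/, so it voices to [g]. /noepoakaflook/ → noeboagaflook.
Rule 4 (final a-epenthesis): the form ends in the consonant /k/, so [a] is inserted word-finally. /noeboagaflook/ → noeboagaflooka.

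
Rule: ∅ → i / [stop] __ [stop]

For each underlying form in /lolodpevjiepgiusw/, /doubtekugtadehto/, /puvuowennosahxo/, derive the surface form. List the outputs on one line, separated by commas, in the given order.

/lolodpevjiepgiusw/: /d/ and /p/ form a stop–stop cluster, so [i] is inserted between them. /p/ and /g/ form a stop–stop cluster, so [i] is inserted between them. → [lolodipevjiepigiusw].
/doubtekugtadehto/: /b/ and /t/ form a stop–stop cluster, so [i] is inserted between them. /g/ and /t/ form a stop–stop cluster, so [i] is inserted between them. → [doubitekugitadehto].
/puvuowennosahxo/: the rule's environment is not met; surfaces unchanged as [puvuowennosahxo].

lolodipevjiepigiusw, doubitekugitadehto, puvuowennosahxo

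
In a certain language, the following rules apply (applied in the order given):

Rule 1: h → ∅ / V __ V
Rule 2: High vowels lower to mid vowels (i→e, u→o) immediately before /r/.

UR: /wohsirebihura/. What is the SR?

wohserebiora

Rule 1 (intervocalic h-deletion): /h/ occurs between vowels /i/ and /u/, so it deletes. /wohsirebihura/ → wohsirebiura.
Rule 2 (pre-rhotic lowering): /i/ is a high vowel immediately before /r/, so it lowers to [e]. /u/ is a high vowel immediately before /r/, so it lowers to [o]. /wohsirebiura/ → wohserebiora.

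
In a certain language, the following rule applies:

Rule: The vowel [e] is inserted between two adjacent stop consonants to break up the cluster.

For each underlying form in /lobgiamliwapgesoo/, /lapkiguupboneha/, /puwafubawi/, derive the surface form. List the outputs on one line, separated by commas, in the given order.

/lobgiamliwapgesoo/: /b/ and /g/ form a stop–stop cluster, so [e] is inserted between them. /p/ and /g/ form a stop–stop cluster, so [e] is inserted between them. → [lobegiamliwapegesoo].
/lapkiguupboneha/: /p/ and /k/ form a stop–stop cluster, so [e] is inserted between them. /p/ and /b/ form a stop–stop cluster, so [e] is inserted between them. → [lapekiguupeboneha].
/puwafubawi/: the rule's environment is not met; surfaces unchanged as [puwafubawi].

lobegiamliwapegesoo, lapekiguupeboneha, puwafubawi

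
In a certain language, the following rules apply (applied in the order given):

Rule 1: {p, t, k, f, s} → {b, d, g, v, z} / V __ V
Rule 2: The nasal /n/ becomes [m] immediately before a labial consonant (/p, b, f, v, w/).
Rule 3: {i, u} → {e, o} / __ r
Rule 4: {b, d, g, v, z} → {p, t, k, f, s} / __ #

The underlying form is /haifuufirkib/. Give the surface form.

Rule 1 (intervocalic voicing): /f/ is a voiceless obstruent between vowels /i/ and /u/, so it voices to [v]. /f/ is a voiceless obstruent between vowels /u/ and /i/, so it voices to [v]. /haifuufirkib/ → haivuuvirkib.
Rule 2 (nasal place assimilation): no segment meets the environment; /haivuuvirkib/ is unchanged.
Rule 3 (pre-rhotic lowering): /i/ is a high vowel immediately before /r/, so it lowers to [e]. /haivuuvirkib/ → haivuuverkib.
Rule 4 (final devoicing): /b/ is a voiced obstruent in word-final position, so it devoices to [p]. /haivuuverkib/ → haivuuverkip.

haivuuverkip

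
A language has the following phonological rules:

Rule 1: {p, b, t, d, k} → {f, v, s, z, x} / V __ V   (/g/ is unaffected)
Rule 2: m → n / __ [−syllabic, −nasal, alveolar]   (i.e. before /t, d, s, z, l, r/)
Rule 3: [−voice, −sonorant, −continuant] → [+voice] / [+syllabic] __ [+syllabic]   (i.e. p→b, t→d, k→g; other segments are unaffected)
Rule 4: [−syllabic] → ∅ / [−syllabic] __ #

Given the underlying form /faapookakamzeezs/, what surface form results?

faafooxaxanzeez

Rule 1 (intervocalic spirantization): /p/ is a stop between vowels /a/ and /o/, so it spirantizes to the fricative [f]. /k/ is a stop between vowels /o/ and /a/, so it spirantizes to the fricative [x]. /k/ is a stop between vowels /a/ and /a/, so it spirantizes to the fricative [x]. /faapookakamzeezs/ → faafooxaxamzeezs.
Rule 2 (nasal place assimilation): /m/ precedes the alveolar consonant /z/, so it assimilates in place to [n]. /faafooxaxamzeezs/ → faafooxaxanzeezs.
Rule 3 (intervocalic voicing): no segment meets the environment; /faafooxaxanzeezs/ is unchanged.
Rule 4 (final cluster simplification): /s/ is the second consonant of a word-final cluster /zs/, so it deletes. /faafooxaxanzeezs/ → faafooxaxanzeez.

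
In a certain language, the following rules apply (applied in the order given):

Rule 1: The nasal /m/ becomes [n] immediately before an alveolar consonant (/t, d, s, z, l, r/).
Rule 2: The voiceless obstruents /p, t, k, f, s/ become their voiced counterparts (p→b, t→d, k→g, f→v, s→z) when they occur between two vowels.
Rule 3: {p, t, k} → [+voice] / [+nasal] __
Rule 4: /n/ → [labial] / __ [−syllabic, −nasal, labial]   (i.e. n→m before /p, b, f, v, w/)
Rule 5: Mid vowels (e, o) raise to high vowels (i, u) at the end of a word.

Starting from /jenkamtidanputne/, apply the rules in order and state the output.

Rule 1 (nasal place assimilation): /m/ precedes the alveolar consonant /t/, so it assimilates in place to [n]. /jenkamtidanputne/ → jenkantidanputne.
Rule 2 (intervocalic voicing): no segment meets the environment; /jenkantidanputne/ is unchanged.
Rule 3 (post-nasal voicing): /k/ is a voiceless stop immediately after the nasal /n/, so it voices to [g]. /t/ is a voiceless stop immediately after the nasal /n/, so it voices to [d]. /p/ is a voiceless stop immediately after the nasal /n/, so it voices to [b]. /jenkantidanputne/ → jengandidanbutne.
Rule 4 (nasal place assimilation): /n/ precedes the labial consonant /b/, so it assimilates in place to [m]. /jengandidanbutne/ → jengandidambutne.
Rule 5 (final vowel raising): /e/ is a mid vowel in word-final position, so it raises to [i]. /jengandidambutne/ → jengandidambutni.

jengandidambutni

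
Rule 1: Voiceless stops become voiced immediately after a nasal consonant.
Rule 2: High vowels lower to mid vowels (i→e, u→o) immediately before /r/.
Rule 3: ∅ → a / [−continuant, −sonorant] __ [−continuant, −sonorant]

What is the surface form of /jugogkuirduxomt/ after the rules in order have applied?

jugogakuerduxomd

Rule 1 (post-nasal voicing): /t/ is a voiceless stop immediately after the nasal /m/, so it voices to [d]. /jugogkuirduxomt/ → jugogkuirduxomd.
Rule 2 (pre-rhotic lowering): /i/ is a high vowel immediately before /r/, so it lowers to [e]. /jugogkuirduxomd/ → jugogkuerduxomd.
Rule 3 (stop-cluster a-epenthesis): /g/ and /k/ form a stop–stop cluster, so [a] is inserted between them. /jugogkuerduxomd/ → jugogakuerduxomd.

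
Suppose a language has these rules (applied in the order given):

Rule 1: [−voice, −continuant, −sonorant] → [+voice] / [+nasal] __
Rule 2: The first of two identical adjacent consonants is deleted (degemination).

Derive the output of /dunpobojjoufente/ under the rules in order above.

Rule 1 (post-nasal voicing): /p/ is a voiceless stop immediately after the nasal /n/, so it voices to [b]. /t/ is a voiceless stop immediately after the nasal /n/, so it voices to [d]. /dunpobojjoufente/ → dunbobojjoufende.
Rule 2 (degemination): /jj/ is a geminate; the first /j/ deletes. /dunbobojjoufende/ → dunbobojoufende.

dunbobojoufende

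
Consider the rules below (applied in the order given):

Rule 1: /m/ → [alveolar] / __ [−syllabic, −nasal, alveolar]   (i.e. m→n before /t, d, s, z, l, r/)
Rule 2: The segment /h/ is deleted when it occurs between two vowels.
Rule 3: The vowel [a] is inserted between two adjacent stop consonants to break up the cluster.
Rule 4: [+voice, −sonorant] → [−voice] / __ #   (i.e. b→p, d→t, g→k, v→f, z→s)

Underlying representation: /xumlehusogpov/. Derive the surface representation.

Rule 1 (nasal place assimilation): /m/ precedes the alveolar consonant /l/, so it assimilates in place to [n]. /xumlehusogpov/ → xunlehusogpov.
Rule 2 (intervocalic h-deletion): /h/ occurs between vowels /e/ and /u/, so it deletes. /xunlehusogpov/ → xunleusogpov.
Rule 3 (stop-cluster a-epenthesis): /g/ and /p/ form a stop–stop cluster, so [a] is inserted between them. /xunleusogpov/ → xunleusogapov.
Rule 4 (final devoicing): /v/ is a voiced obstruent in word-final position, so it devoices to [f]. /xunleusogapov/ → xunleusogapof.

xunleusogapof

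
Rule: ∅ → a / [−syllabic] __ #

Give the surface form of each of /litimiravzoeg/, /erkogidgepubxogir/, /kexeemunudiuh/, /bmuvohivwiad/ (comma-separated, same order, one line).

/litimiravzoeg/: the form ends in the consonant /g/, so [a] is inserted word-finally. → [litimiravzoega].
/erkogidgepubxogir/: the form ends in the consonant /r/, so [a] is inserted word-finally. → [erkogidgepubxogira].
/kexeemunudiuh/: the form ends in the consonant /h/, so [a] is inserted word-finally. → [kexeemunudiuha].
/bmuvohivwiad/: the form ends in the consonant /d/, so [a] is inserted word-finally. → [bmuvohivwiada].

litimiravzoega, erkogidgepubxogira, kexeemunudiuha, bmuvohivwiada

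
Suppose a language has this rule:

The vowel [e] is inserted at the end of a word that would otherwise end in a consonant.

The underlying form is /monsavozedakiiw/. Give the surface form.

monsavozedakiiwe

the form ends in the consonant /w/, so [e] is inserted word-finally.
Surface form: [monsavozedakiiwe].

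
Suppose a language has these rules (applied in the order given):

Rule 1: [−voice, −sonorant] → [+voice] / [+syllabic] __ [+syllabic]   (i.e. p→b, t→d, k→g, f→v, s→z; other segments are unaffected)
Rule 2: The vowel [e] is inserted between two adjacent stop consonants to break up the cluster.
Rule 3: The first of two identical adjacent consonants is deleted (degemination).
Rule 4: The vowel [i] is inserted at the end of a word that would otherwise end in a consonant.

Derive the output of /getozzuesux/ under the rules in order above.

gedozuezuxi

Rule 1 (intervocalic voicing): /t/ is a voiceless obstruent between vowels /e/ and /o/, so it voices to [d]. /s/ is a voiceless obstruent between vowels /e/ and /u/, so it voices to [z]. /getozzuesux/ → gedozzuezux.
Rule 2 (stop-cluster e-epenthesis): no segment meets the environment; /gedozzuezux/ is unchanged.
Rule 3 (degemination): /zz/ is a geminate; the first /z/ deletes. /gedozzuezux/ → gedozuezux.
Rule 4 (final i-epenthesis): the form ends in the consonant /x/, so [i] is inserted word-finally. /gedozuezux/ → gedozuezuxi.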